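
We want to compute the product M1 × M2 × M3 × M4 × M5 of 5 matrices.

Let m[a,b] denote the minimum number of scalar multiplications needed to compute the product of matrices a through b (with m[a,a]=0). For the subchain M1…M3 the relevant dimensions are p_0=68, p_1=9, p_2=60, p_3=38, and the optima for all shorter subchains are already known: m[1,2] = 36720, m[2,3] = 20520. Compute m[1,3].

43776

m[1,3] = min over k∈[1,2] of m[1,k]+m[k+1,3]+p_{0}·p_k·p_{3}.
k=1: 0 + 20520 + 68·9·38 = 43776; k=2: 36720 + 0 + 68·60·38 = 191760.
Minimum: 43776 at k=1.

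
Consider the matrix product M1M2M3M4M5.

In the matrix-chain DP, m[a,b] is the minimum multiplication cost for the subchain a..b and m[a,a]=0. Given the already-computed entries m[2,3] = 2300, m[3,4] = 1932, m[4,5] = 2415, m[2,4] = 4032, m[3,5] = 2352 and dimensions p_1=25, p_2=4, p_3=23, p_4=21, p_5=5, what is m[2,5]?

2852

m[2,5] = min over k∈[2,4] of m[2,k]+m[k+1,5]+p_{1}·p_k·p_{5}.
k=2: 0 + 2352 + 25·4·5 = 2852; k=3: 2300 + 2415 + 25·23·5 = 7590; k=4: 4032 + 0 + 25·21·5 = 6657.
Minimum: 2852 at k=2.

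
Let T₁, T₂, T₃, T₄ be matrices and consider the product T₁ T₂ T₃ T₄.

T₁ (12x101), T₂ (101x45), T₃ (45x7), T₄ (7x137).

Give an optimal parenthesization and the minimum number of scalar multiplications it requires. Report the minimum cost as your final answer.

Adjacent pairs: T₁T₂ = 12·101·45 = 54540; T₂T₃ = 101·45·7 = 31815; T₃T₄ = 45·7·137 = 43155.
Length 3: T₁..T₃: k=1: 0+31815+12·101·7=40299; k=2: 54540+0+12·45·7=58320 → min 40299 | T₂..T₄: k=2: 0+43155+101·45·137=665820; k=3: 31815+0+101·7·137=128674 → min 128674.
Length 4: T₁..T₄: k=1: 0+128674+12·101·137=294718; k=2: 54540+43155+12·45·137=171675; k=3: 40299+0+12·7·137=51807 → min 51807.
Optimal parenthesization: ((T₁ (T₂ T₃)) T₄) with cost 51807.

51807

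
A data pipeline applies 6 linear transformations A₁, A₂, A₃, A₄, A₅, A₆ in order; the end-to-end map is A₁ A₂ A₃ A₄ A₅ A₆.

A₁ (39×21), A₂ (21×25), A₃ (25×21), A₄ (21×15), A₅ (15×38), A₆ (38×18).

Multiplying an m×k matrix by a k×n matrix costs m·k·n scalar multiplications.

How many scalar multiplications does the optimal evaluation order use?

46422

Adjacent pairs: A₁A₂ = 39·21·25 = 20475; A₂A₃ = 21·25·21 = 11025; A₃A₄ = 25·21·15 = 7875; A₄A₅ = 21·15·38 = 11970; A₅A₆ = 15·38·18 = 10260.
Length 3: A₁..A₃: k=1: 0+11025+39·21·21=28224; k=2: 20475+0+39·25·21=40950 → min 28224 | A₂..A₄: k=2: 0+7875+21·25·15=15750; k=3: 11025+0+21·21·15=17640 → min 15750 | A₃..A₅: k=3: 0+11970+25·21·38=31920; k=4: 7875+0+25·15·38=22125 → min 22125 | A₄..A₆: k=4: 0+10260+21·15·18=15930; k=5: 11970+0+21·38·18=26334 → min 15930.
Length 4: A₁..A₄: k=1: 0+15750+39·21·15=28035; k=2: 20475+7875+39·25·15=42975; k=3: 28224+0+39·21·15=40509 → min 28035 | A₂..A₅: k=2: 0+22125+21·25·38=42075; k=3: 11025+11970+21·21·38=39753; k=4: 15750+0+21·15·38=27720 → min 27720 | A₃..A₆: k=3: 0+15930+25·21·18=25380; k=4: 7875+10260+25·15·18=24885; k=5: 22125+0+25·38·18=39225 → min 24885.
Length 5: A₁..A₅: k=1: 0+27720+39·21·38=58842; k=2: 20475+22125+39·25·38=79650; k=3: 28224+11970+39·21·38=71316; k=4: 28035+0+39·15·38=50265 → min 50265 | A₂..A₆: k=2: 0+24885+21·25·18=34335; k=3: 11025+15930+21·21·18=34893; k=4: 15750+10260+21·15·18=31680; k=5: 27720+0+21·38·18=42084 → min 31680.
Length 6: A₁..A₆: k=1: 0+31680+39·21·18=46422; k=2: 20475+24885+39·25·18=62910; k=3: 28224+15930+39·21·18=58896; k=4: 28035+10260+39·15·18=48825; k=5: 50265+0+39·38·18=76941 → min 46422.
Optimal order: (A₁ ((A₂ (A₃ A₄)) (A₅ A₆))) with cost 46422.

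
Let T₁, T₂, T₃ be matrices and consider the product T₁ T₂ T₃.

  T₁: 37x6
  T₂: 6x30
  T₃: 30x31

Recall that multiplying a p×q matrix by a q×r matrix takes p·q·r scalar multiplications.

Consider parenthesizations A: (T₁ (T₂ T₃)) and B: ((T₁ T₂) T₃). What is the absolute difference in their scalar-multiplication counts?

Order A = (T₁ (T₂ T₃)): (T₂ T₃): 6×30 by 30×31 → 6×31, cost 6·30·31 = 5580; (T₁ (T₂ T₃)): 37×6 by 6×31 → 37×31, cost 37·6·31 = 6882; cumulative 12462. Total 12462.
Order B = ((T₁ T₂) T₃): (T₁ T₂): 37×6 by 6×30 → 37×30, cost 37·6·30 = 6660; ((T₁ T₂) T₃): 37×30 by 30×31 → 37×31, cost 37·30·31 = 34410; cumulative 41070. Total 41070.
Difference: |12462 − 41070| = 28608.

28608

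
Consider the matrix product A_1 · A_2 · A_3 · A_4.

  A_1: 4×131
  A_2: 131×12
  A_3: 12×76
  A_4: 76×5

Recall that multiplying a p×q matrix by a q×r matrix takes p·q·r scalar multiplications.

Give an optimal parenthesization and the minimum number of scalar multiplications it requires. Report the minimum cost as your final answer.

Adjacent pairs: A_1A_2 = 4·131·12 = 6288; A_2A_3 = 131·12·76 = 119472; A_3A_4 = 12·76·5 = 4560.
Length 3: A_1..A_3: k=1: 0+119472+4·131·76=159296; k=2: 6288+0+4·12·76=9936 → min 9936 | A_2..A_4: k=2: 0+4560+131·12·5=12420; k=3: 119472+0+131·76·5=169252 → min 12420.
Length 4: A_1..A_4: k=1: 0+12420+4·131·5=15040; k=2: 6288+4560+4·12·5=11088; k=3: 9936+0+4·76·5=11456 → min 11088.
Optimal parenthesization: ((A_1 · A_2) · (A_3 · A_4)) with cost 11088.

11088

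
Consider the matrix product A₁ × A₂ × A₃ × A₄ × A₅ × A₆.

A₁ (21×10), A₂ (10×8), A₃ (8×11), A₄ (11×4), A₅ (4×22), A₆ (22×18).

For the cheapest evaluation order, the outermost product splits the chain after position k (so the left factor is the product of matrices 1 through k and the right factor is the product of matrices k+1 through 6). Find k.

4

Adjacent pairs: A₁A₂ = 21·10·8 = 1680; A₂A₃ = 10·8·11 = 880; A₃A₄ = 8·11·4 = 352; A₄A₅ = 11·4·22 = 968; A₅A₆ = 4·22·18 = 1584.
Length 3: A₁..A₃: k=1: 0+880+21·10·11=3190; k=2: 1680+0+21·8·11=3528 → min 3190 | A₂..A₄: k=2: 0+352+10·8·4=672; k=3: 880+0+10·11·4=1320 → min 672 | A₃..A₅: k=3: 0+968+8·11·22=2904; k=4: 352+0+8·4·22=1056 → min 1056 | A₄..A₆: k=4: 0+1584+11·4·18=2376; k=5: 968+0+11·22·18=5324 → min 2376.
Length 4: A₁..A₄: k=1: 0+672+21·10·4=1512; k=2: 1680+352+21·8·4=2704; k=3: 3190+0+21·11·4=4114 → min 1512 | A₂..A₅: k=2: 0+1056+10·8·22=2816; k=3: 880+968+10·11·22=4268; k=4: 672+0+10·4·22=1552 → min 1552 | A₃..A₆: k=3: 0+2376+8·11·18=3960; k=4: 352+1584+8·4·18=2512; k=5: 1056+0+8·22·18=4224 → min 2512.
Length 5: A₁..A₅: k=1: 0+1552+21·10·22=6172; k=2: 1680+1056+21·8·22=6432; k=3: 3190+968+21·11·22=9240; k=4: 1512+0+21·4·22=3360 → min 3360 | A₂..A₆: k=2: 0+2512+10·8·18=3952; k=3: 880+2376+10·11·18=5236; k=4: 672+1584+10·4·18=2976; k=5: 1552+0+10·22·18=5512 → min 2976.
Top-level splits: k=1: (A₁..A₁)·(A₂..A₆) → 0+2976+21·10·18 = 6756; k=2: (A₁..A₂)·(A₃..A₆) → 1680+2512+21·8·18 = 7216; k=3: (A₁..A₃)·(A₄..A₆) → 3190+2376+21·11·18 = 9724; k=4: (A₁..A₄)·(A₅..A₆) → 1512+1584+21·4·18 = 4608; k=5: (A₁..A₅)·(A₆..A₆) → 3360+0+21·22·18 = 11676.
Best split is after A₄, i.e. k = 4.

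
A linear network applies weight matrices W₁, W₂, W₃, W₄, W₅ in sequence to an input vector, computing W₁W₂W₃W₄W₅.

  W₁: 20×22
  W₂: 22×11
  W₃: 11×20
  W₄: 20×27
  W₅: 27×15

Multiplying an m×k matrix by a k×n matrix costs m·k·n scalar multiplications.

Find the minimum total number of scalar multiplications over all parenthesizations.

18535

Adjacent pairs: W₁W₂ = 20·22·11 = 4840; W₂W₃ = 22·11·20 = 4840; W₃W₄ = 11·20·27 = 5940; W₄W₅ = 20·27·15 = 8100.
Length 3: W₁..W₃: k=1: 0+4840+20·22·20=13640; k=2: 4840+0+20·11·20=9240 → min 9240 | W₂..W₄: k=2: 0+5940+22·11·27=12474; k=3: 4840+0+22·20·27=16720 → min 12474 | W₃..W₅: k=3: 0+8100+11·20·15=11400; k=4: 5940+0+11·27·15=10395 → min 10395.
Length 4: W₁..W₄: k=1: 0+12474+20·22·27=24354; k=2: 4840+5940+20·11·27=16720; k=3: 9240+0+20·20·27=20040 → min 16720 | W₂..W₅: k=2: 0+10395+22·11·15=14025; k=3: 4840+8100+22·20·15=19540; k=4: 12474+0+22·27·15=21384 → min 14025.
Length 5: W₁..W₅: k=1: 0+14025+20·22·15=20625; k=2: 4840+10395+20·11·15=18535; k=3: 9240+8100+20·20·15=23340; k=4: 16720+0+20·27·15=24820 → min 18535.
Optimal order: ((W₁W₂)((W₃W₄)W₅)) with cost 18535.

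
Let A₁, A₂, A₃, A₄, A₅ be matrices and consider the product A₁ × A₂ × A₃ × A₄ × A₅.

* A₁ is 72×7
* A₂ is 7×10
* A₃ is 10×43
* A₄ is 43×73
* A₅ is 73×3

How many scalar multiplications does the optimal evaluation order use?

12429

Adjacent pairs: A₁A₂ = 72·7·10 = 5040; A₂A₃ = 7·10·43 = 3010; A₃A₄ = 10·43·73 = 31390; A₄A₅ = 43·73·3 = 9417.
Length 3: A₁..A₃: k=1: 0+3010+72·7·43=24682; k=2: 5040+0+72·10·43=36000 → min 24682 | A₂..A₄: k=2: 0+31390+7·10·73=36500; k=3: 3010+0+7·43·73=24983 → min 24983 | A₃..A₅: k=3: 0+9417+10·43·3=10707; k=4: 31390+0+10·73·3=33580 → min 10707.
Length 4: A₁..A₄: k=1: 0+24983+72·7·73=61775; k=2: 5040+31390+72·10·73=88990; k=3: 24682+0+72·43·73=250690 → min 61775 | A₂..A₅: k=2: 0+10707+7·10·3=10917; k=3: 3010+9417+7·43·3=13330; k=4: 24983+0+7·73·3=26516 → min 10917.
Length 5: A₁..A₅: k=1: 0+10917+72·7·3=12429; k=2: 5040+10707+72·10·3=17907; k=3: 24682+9417+72·43·3=43387; k=4: 61775+0+72·73·3=77543 → min 12429.
Optimal order: (A₁ × (A₂ × (A₃ × (A₄ × A₅)))) with cost 12429.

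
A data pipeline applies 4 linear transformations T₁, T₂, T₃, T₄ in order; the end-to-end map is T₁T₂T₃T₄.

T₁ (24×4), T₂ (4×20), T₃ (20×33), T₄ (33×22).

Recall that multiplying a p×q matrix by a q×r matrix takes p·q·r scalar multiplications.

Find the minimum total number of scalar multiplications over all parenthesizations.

Adjacent pairs: T₁T₂ = 24·4·20 = 1920; T₂T₃ = 4·20·33 = 2640; T₃T₄ = 20·33·22 = 14520.
Length 3: T₁..T₃: k=1: 0+2640+24·4·33=5808; k=2: 1920+0+24·20·33=17760 → min 5808 | T₂..T₄: k=2: 0+14520+4·20·22=16280; k=3: 2640+0+4·33·22=5544 → min 5544.
Length 4: T₁..T₄: k=1: 0+5544+24·4·22=7656; k=2: 1920+14520+24·20·22=27000; k=3: 5808+0+24·33·22=23232 → min 7656.
Optimal order: (T₁((T₂T₃)T₄)) with cost 7656.

7656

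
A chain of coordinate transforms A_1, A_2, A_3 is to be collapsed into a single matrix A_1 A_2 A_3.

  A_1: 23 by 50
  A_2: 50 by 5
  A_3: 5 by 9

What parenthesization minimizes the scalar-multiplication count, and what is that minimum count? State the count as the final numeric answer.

6785

(A_1 (A_2 A_3)): cost 12600.
((A_1 A_2) A_3): cost 6785.
Optimal: ((A_1 A_2) A_3) with cost 6785.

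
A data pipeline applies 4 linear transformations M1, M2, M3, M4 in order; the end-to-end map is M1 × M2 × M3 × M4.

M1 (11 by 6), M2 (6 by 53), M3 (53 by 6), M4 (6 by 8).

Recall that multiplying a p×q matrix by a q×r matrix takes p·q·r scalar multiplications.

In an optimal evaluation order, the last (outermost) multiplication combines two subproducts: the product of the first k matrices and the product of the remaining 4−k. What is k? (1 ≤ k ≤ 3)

1

Adjacent pairs: M1M2 = 11·6·53 = 3498; M2M3 = 6·53·6 = 1908; M3M4 = 53·6·8 = 2544.
Length 3: M1..M3: k=1: 0+1908+11·6·6=2304; k=2: 3498+0+11·53·6=6996 → min 2304 | M2..M4: k=2: 0+2544+6·53·8=5088; k=3: 1908+0+6·6·8=2196 → min 2196.
Top-level splits: k=1: (M1..M1)·(M2..M4) → 0+2196+11·6·8 = 2724; k=2: (M1..M2)·(M3..M4) → 3498+2544+11·53·8 = 10706; k=3: (M1..M3)·(M4..M4) → 2304+0+11·6·8 = 2832.
Best split is after M1, i.e. k = 1.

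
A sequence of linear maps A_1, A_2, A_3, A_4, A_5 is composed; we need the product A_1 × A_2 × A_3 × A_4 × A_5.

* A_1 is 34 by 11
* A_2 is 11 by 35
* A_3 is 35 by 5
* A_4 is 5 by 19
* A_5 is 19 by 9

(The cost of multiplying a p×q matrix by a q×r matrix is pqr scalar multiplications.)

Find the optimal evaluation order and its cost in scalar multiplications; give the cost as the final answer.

6180

Adjacent pairs: A_1A_2 = 34·11·35 = 13090; A_2A_3 = 11·35·5 = 1925; A_3A_4 = 35·5·19 = 3325; A_4A_5 = 5·19·9 = 855.
Length 3: A_1..A_3: k=1: 0+1925+34·11·5=3795; k=2: 13090+0+34·35·5=19040 → min 3795 | A_2..A_4: k=2: 0+3325+11·35·19=10640; k=3: 1925+0+11·5·19=2970 → min 2970 | A_3..A_5: k=3: 0+855+35·5·9=2430; k=4: 3325+0+35·19·9=9310 → min 2430.
Length 4: A_1..A_4: k=1: 0+2970+34·11·19=10076; k=2: 13090+3325+34·35·19=39025; k=3: 3795+0+34·5·19=7025 → min 7025 | A_2..A_5: k=2: 0+2430+11·35·9=5895; k=3: 1925+855+11·5·9=3275; k=4: 2970+0+11·19·9=4851 → min 3275.
Length 5: A_1..A_5: k=1: 0+3275+34·11·9=6641; k=2: 13090+2430+34·35·9=26230; k=3: 3795+855+34·5·9=6180; k=4: 7025+0+34·19·9=12839 → min 6180.
Optimal parenthesization: ((A_1 × (A_2 × A_3)) × (A_4 × A_5)) with cost 6180.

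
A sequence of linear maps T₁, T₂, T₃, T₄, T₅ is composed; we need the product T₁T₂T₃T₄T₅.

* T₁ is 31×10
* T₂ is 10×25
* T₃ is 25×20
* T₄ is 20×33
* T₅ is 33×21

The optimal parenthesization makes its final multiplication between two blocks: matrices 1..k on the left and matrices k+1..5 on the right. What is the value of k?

1

Adjacent pairs: T₁T₂ = 31·10·25 = 7750; T₂T₃ = 10·25·20 = 5000; T₃T₄ = 25·20·33 = 16500; T₄T₅ = 20·33·21 = 13860.
Length 3: T₁..T₃: k=1: 0+5000+31·10·20=11200; k=2: 7750+0+31·25·20=23250 → min 11200 | T₂..T₄: k=2: 0+16500+10·25·33=24750; k=3: 5000+0+10·20·33=11600 → min 11600 | T₃..T₅: k=3: 0+13860+25·20·21=24360; k=4: 16500+0+25·33·21=33825 → min 24360.
Length 4: T₁..T₄: k=1: 0+11600+31·10·33=21830; k=2: 7750+16500+31·25·33=49825; k=3: 11200+0+31·20·33=31660 → min 21830 | T₂..T₅: k=2: 0+24360+10·25·21=29610; k=3: 5000+13860+10·20·21=23060; k=4: 11600+0+10·33·21=18530 → min 18530.
Top-level splits: k=1: (T₁..T₁)·(T₂..T₅) → 0+18530+31·10·21 = 25040; k=2: (T₁..T₂)·(T₃..T₅) → 7750+24360+31·25·21 = 48385; k=3: (T₁..T₃)·(T₄..T₅) → 11200+13860+31·20·21 = 38080; k=4: (T₁..T₄)·(T₅..T₅) → 21830+0+31·33·21 = 43313.
Best split is after T₁, i.e. k = 1.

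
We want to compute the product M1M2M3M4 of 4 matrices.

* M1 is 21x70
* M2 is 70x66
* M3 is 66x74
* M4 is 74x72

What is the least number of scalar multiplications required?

Adjacent pairs: M1M2 = 21·70·66 = 97020; M2M3 = 70·66·74 = 341880; M3M4 = 66·74·72 = 351648.
Length 3: M1..M3: k=1: 0+341880+21·70·74=450660; k=2: 97020+0+21·66·74=199584 → min 199584 | M2..M4: k=2: 0+351648+70·66·72=684288; k=3: 341880+0+70·74·72=714840 → min 684288.
Length 4: M1..M4: k=1: 0+684288+21·70·72=790128; k=2: 97020+351648+21·66·72=548460; k=3: 199584+0+21·74·72=311472 → min 311472.
Optimal order: (((M1M2)M3)M4) with cost 311472.

311472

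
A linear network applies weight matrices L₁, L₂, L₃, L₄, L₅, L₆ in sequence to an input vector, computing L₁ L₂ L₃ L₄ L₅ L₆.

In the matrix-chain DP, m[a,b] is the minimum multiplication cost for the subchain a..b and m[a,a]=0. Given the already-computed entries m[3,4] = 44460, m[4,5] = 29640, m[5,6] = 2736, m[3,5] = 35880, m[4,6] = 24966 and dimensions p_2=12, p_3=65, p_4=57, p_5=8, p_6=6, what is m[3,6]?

m[3,6] = min over k∈[3,5] of m[3,k]+m[k+1,6]+p_{2}·p_k·p_{6}.
k=3: 0 + 24966 + 12·65·6 = 29646; k=4: 44460 + 2736 + 12·57·6 = 51300; k=5: 35880 + 0 + 12·8·6 = 36456.
Minimum: 29646 at k=3.

29646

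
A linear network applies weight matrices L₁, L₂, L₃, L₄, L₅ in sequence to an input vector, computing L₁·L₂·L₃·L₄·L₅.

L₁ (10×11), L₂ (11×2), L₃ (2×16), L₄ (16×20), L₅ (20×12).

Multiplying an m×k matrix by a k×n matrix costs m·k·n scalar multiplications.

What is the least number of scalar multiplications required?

1580

Adjacent pairs: L₁L₂ = 10·11·2 = 220; L₂L₃ = 11·2·16 = 352; L₃L₄ = 2·16·20 = 640; L₄L₅ = 16·20·12 = 3840.
Length 3: L₁..L₃: k=1: 0+352+10·11·16=2112; k=2: 220+0+10·2·16=540 → min 540 | L₂..L₄: k=2: 0+640+11·2·20=1080; k=3: 352+0+11·16·20=3872 → min 1080 | L₃..L₅: k=3: 0+3840+2·16·12=4224; k=4: 640+0+2·20·12=1120 → min 1120.
Length 4: L₁..L₄: k=1: 0+1080+10·11·20=3280; k=2: 220+640+10·2·20=1260; k=3: 540+0+10·16·20=3740 → min 1260 | L₂..L₅: k=2: 0+1120+11·2·12=1384; k=3: 352+3840+11·16·12=6304; k=4: 1080+0+11·20·12=3720 → min 1384.
Length 5: L₁..L₅: k=1: 0+1384+10·11·12=2704; k=2: 220+1120+10·2·12=1580; k=3: 540+3840+10·16·12=6300; k=4: 1260+0+10·20·12=3660 → min 1580.
Optimal order: ((L₁·L₂)·((L₃·L₄)·L₅)) with cost 1580.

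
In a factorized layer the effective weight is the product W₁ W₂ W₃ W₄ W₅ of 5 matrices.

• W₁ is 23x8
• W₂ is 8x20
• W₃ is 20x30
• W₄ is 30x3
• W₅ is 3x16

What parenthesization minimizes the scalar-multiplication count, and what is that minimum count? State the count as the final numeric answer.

Adjacent pairs: W₁W₂ = 23·8·20 = 3680; W₂W₃ = 8·20·30 = 4800; W₃W₄ = 20·30·3 = 1800; W₄W₅ = 30·3·16 = 1440.
Length 3: W₁..W₃: k=1: 0+4800+23·8·30=10320; k=2: 3680+0+23·20·30=17480 → min 10320 | W₂..W₄: k=2: 0+1800+8·20·3=2280; k=3: 4800+0+8·30·3=5520 → min 2280 | W₃..W₅: k=3: 0+1440+20·30·16=11040; k=4: 1800+0+20·3·16=2760 → min 2760.
Length 4: W₁..W₄: k=1: 0+2280+23·8·3=2832; k=2: 3680+1800+23·20·3=6860; k=3: 10320+0+23·30·3=12390 → min 2832 | W₂..W₅: k=2: 0+2760+8·20·16=5320; k=3: 4800+1440+8·30·16=10080; k=4: 2280+0+8·3·16=2664 → min 2664.
Length 5: W₁..W₅: k=1: 0+2664+23·8·16=5608; k=2: 3680+2760+23·20·16=13800; k=3: 10320+1440+23·30·16=22800; k=4: 2832+0+23·3·16=3936 → min 3936.
Optimal parenthesization: ((W₁ (W₂ (W₃ W₄))) W₅) with cost 3936.

3936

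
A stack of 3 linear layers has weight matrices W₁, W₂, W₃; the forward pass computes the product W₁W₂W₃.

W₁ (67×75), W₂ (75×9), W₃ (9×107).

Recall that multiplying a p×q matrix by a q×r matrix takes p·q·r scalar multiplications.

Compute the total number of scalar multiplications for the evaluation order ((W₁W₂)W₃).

109746

(W₁W₂): 67×75 by 75×9 → 67×9, cost 67·75·9 = 45225
((W₁W₂)W₃): 67×9 by 9×107 → 67×107, cost 67·9·107 = 64521; cumulative 109746
Total: 109746 scalar multiplications.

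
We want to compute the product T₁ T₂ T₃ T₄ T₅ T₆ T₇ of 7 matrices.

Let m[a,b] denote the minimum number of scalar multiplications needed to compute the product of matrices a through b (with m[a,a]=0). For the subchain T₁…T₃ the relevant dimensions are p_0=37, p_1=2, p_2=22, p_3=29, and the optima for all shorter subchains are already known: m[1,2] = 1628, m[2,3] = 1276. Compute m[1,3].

m[1,3] = min over k∈[1,2] of m[1,k]+m[k+1,3]+p_{0}·p_k·p_{3}.
k=1: 0 + 1276 + 37·2·29 = 3422; k=2: 1628 + 0 + 37·22·29 = 25234.
Minimum: 3422 at k=1.

3422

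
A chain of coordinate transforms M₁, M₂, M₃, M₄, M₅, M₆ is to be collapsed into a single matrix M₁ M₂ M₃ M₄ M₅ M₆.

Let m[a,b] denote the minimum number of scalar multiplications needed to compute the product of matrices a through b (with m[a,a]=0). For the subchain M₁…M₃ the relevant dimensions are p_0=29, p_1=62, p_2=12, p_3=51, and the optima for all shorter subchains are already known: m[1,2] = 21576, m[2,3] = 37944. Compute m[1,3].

m[1,3] = min over k∈[1,2] of m[1,k]+m[k+1,3]+p_{0}·p_k·p_{3}.
k=1: 0 + 37944 + 29·62·51 = 129642; k=2: 21576 + 0 + 29·12·51 = 39324.
Minimum: 39324 at k=2.

39324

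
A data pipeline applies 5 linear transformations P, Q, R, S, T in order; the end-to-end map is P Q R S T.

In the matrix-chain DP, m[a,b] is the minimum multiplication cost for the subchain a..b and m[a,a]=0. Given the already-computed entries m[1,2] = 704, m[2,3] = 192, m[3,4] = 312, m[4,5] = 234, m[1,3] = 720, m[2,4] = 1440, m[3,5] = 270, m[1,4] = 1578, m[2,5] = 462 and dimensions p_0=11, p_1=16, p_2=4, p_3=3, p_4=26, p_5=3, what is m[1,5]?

m[1,5] = min over k∈[1,4] of m[1,k]+m[k+1,5]+p_{0}·p_k·p_{5}.
k=1: 0 + 462 + 11·16·3 = 990; k=2: 704 + 270 + 11·4·3 = 1106; k=3: 720 + 234 + 11·3·3 = 1053; k=4: 1578 + 0 + 11·26·3 = 2436.
Minimum: 990 at k=1.

990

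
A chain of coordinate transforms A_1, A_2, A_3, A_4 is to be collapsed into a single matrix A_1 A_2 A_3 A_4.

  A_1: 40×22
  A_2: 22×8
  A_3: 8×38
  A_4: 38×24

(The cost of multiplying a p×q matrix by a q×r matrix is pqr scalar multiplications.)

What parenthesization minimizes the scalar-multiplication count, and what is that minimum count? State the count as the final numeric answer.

22016

Adjacent pairs: A_1A_2 = 40·22·8 = 7040; A_2A_3 = 22·8·38 = 6688; A_3A_4 = 8·38·24 = 7296.
Length 3: A_1..A_3: k=1: 0+6688+40·22·38=40128; k=2: 7040+0+40·8·38=19200 → min 19200 | A_2..A_4: k=2: 0+7296+22·8·24=11520; k=3: 6688+0+22·38·24=26752 → min 11520.
Length 4: A_1..A_4: k=1: 0+11520+40·22·24=32640; k=2: 7040+7296+40·8·24=22016; k=3: 19200+0+40·38·24=55680 → min 22016.
Optimal parenthesization: ((A_1 A_2) (A_3 A_4)) with cost 22016.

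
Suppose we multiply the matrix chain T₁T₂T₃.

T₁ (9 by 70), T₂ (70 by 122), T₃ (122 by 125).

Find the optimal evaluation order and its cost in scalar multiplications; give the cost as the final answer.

214110

(T₁(T₂T₃)): cost 1146250.
((T₁T₂)T₃): cost 214110.
Optimal: ((T₁T₂)T₃) with cost 214110.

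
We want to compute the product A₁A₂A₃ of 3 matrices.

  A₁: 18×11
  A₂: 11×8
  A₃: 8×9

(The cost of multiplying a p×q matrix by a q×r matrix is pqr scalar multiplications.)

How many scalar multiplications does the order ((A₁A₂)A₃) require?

(A₁A₂): 18×11 by 11×8 → 18×8, cost 18·11·8 = 1584
((A₁A₂)A₃): 18×8 by 8×9 → 18×9, cost 18·8·9 = 1296; cumulative 2880
Total: 2880 scalar multiplications.

2880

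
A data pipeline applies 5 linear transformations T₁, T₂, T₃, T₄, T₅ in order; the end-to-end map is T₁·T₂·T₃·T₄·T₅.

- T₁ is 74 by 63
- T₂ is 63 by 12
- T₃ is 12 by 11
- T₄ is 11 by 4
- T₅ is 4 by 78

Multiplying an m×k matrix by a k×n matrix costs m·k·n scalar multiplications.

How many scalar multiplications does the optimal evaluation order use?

45288

Adjacent pairs: T₁T₂ = 74·63·12 = 55944; T₂T₃ = 63·12·11 = 8316; T₃T₄ = 12·11·4 = 528; T₄T₅ = 11·4·78 = 3432.
Length 3: T₁..T₃: k=1: 0+8316+74·63·11=59598; k=2: 55944+0+74·12·11=65712 → min 59598 | T₂..T₄: k=2: 0+528+63·12·4=3552; k=3: 8316+0+63·11·4=11088 → min 3552 | T₃..T₅: k=3: 0+3432+12·11·78=13728; k=4: 528+0+12·4·78=4272 → min 4272.
Length 4: T₁..T₄: k=1: 0+3552+74·63·4=22200; k=2: 55944+528+74·12·4=60024; k=3: 59598+0+74·11·4=62854 → min 22200 | T₂..T₅: k=2: 0+4272+63·12·78=63240; k=3: 8316+3432+63·11·78=65802; k=4: 3552+0+63·4·78=23208 → min 23208.
Length 5: T₁..T₅: k=1: 0+23208+74·63·78=386844; k=2: 55944+4272+74·12·78=129480; k=3: 59598+3432+74·11·78=126522; k=4: 22200+0+74·4·78=45288 → min 45288.
Optimal order: ((T₁·(T₂·(T₃·T₄)))·T₅) with cost 45288.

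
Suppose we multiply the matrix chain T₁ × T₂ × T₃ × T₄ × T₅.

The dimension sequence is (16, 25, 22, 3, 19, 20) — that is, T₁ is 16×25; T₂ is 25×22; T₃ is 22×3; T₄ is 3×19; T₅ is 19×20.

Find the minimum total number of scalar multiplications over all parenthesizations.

4950

Adjacent pairs: T₁T₂ = 16·25·22 = 8800; T₂T₃ = 25·22·3 = 1650; T₃T₄ = 22·3·19 = 1254; T₄T₅ = 3·19·20 = 1140.
Length 3: T₁..T₃: k=1: 0+1650+16·25·3=2850; k=2: 8800+0+16·22·3=9856 → min 2850 | T₂..T₄: k=2: 0+1254+25·22·19=11704; k=3: 1650+0+25·3·19=3075 → min 3075 | T₃..T₅: k=3: 0+1140+22·3·20=2460; k=4: 1254+0+22·19·20=9614 → min 2460.
Length 4: T₁..T₄: k=1: 0+3075+16·25·19=10675; k=2: 8800+1254+16·22·19=16742; k=3: 2850+0+16·3·19=3762 → min 3762 | T₂..T₅: k=2: 0+2460+25·22·20=13460; k=3: 1650+1140+25·3·20=4290; k=4: 3075+0+25·19·20=12575 → min 4290.
Length 5: T₁..T₅: k=1: 0+4290+16·25·20=12290; k=2: 8800+2460+16·22·20=18300; k=3: 2850+1140+16·3·20=4950; k=4: 3762+0+16·19·20=9842 → min 4950.
Optimal order: ((T₁ × (T₂ × T₃)) × (T₄ × T₅)) with cost 4950.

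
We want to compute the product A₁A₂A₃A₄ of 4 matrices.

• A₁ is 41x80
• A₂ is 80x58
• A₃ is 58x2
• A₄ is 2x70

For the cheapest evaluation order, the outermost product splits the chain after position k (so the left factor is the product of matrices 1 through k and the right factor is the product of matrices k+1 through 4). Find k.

Adjacent pairs: A₁A₂ = 41·80·58 = 190240; A₂A₃ = 80·58·2 = 9280; A₃A₄ = 58·2·70 = 8120.
Length 3: A₁..A₃: k=1: 0+9280+41·80·2=15840; k=2: 190240+0+41·58·2=194996 → min 15840 | A₂..A₄: k=2: 0+8120+80·58·70=332920; k=3: 9280+0+80·2·70=20480 → min 20480.
Top-level splits: k=1: (A₁..A₁)·(A₂..A₄) → 0+20480+41·80·70 = 250080; k=2: (A₁..A₂)·(A₃..A₄) → 190240+8120+41·58·70 = 364820; k=3: (A₁..A₃)·(A₄..A₄) → 15840+0+41·2·70 = 21580.
Best split is after A₃, i.e. k = 3.

3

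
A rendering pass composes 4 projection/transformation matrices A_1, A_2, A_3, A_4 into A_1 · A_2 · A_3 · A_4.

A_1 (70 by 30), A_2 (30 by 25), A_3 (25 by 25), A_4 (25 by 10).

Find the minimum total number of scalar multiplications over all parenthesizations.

Adjacent pairs: A_1A_2 = 70·30·25 = 52500; A_2A_3 = 30·25·25 = 18750; A_3A_4 = 25·25·10 = 6250.
Length 3: A_1..A_3: k=1: 0+18750+70·30·25=71250; k=2: 52500+0+70·25·25=96250 → min 71250 | A_2..A_4: k=2: 0+6250+30·25·10=13750; k=3: 18750+0+30·25·10=26250 → min 13750.
Length 4: A_1..A_4: k=1: 0+13750+70·30·10=34750; k=2: 52500+6250+70·25·10=76250; k=3: 71250+0+70·25·10=88750 → min 34750.
Optimal order: (A_1 · (A_2 · (A_3 · A_4))) with cost 34750.

34750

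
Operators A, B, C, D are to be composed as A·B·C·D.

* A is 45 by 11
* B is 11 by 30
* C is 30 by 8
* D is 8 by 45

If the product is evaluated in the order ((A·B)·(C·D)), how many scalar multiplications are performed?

(A·B): 45×11 by 11×30 → 45×30, cost 45·11·30 = 14850
(C·D): 30×8 by 8×45 → 30×45, cost 30·8·45 = 10800
((A·B)·(C·D)): 45×30 by 30×45 → 45×45, cost 45·30·45 = 60750; cumulative 86400
Total: 86400 scalar multiplications.

86400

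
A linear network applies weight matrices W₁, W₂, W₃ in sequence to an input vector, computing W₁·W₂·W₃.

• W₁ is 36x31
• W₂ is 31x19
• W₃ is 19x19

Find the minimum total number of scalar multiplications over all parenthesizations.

32395

Order (W₁·(W₂·W₃)): (W₂·W₃): 31×19 by 19×19 → 31×19, cost 31·19·19 = 11191; (W₁·(W₂·W₃)): 36×31 by 31×19 → 36×19, cost 36·31·19 = 21204; cumulative 32395. Total 32395.
Order ((W₁·W₂)·W₃): (W₁·W₂): 36×31 by 31×19 → 36×19, cost 36·31·19 = 21204; ((W₁·W₂)·W₃): 36×19 by 19×19 → 36×19, cost 36·19·19 = 12996; cumulative 34200. Total 34200.
Minimum: 32395.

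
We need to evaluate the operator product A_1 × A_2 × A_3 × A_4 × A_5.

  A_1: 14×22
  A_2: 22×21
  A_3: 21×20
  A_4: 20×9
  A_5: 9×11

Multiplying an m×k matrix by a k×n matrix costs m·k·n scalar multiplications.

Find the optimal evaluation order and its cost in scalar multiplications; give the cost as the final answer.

Adjacent pairs: A_1A_2 = 14·22·21 = 6468; A_2A_3 = 22·21·20 = 9240; A_3A_4 = 21·20·9 = 3780; A_4A_5 = 20·9·11 = 1980.
Length 3: A_1..A_3: k=1: 0+9240+14·22·20=15400; k=2: 6468+0+14·21·20=12348 → min 12348 | A_2..A_4: k=2: 0+3780+22·21·9=7938; k=3: 9240+0+22·20·9=13200 → min 7938 | A_3..A_5: k=3: 0+1980+21·20·11=6600; k=4: 3780+0+21·9·11=5859 → min 5859.
Length 4: A_1..A_4: k=1: 0+7938+14·22·9=10710; k=2: 6468+3780+14·21·9=12894; k=3: 12348+0+14·20·9=14868 → min 10710 | A_2..A_5: k=2: 0+5859+22·21·11=10941; k=3: 9240+1980+22·20·11=16060; k=4: 7938+0+22·9·11=10116 → min 10116.
Length 5: A_1..A_5: k=1: 0+10116+14·22·11=13504; k=2: 6468+5859+14·21·11=15561; k=3: 12348+1980+14·20·11=17408; k=4: 10710+0+14·9·11=12096 → min 12096.
Optimal parenthesization: ((A_1 × (A_2 × (A_3 × A_4))) × A_5) with cost 12096.

12096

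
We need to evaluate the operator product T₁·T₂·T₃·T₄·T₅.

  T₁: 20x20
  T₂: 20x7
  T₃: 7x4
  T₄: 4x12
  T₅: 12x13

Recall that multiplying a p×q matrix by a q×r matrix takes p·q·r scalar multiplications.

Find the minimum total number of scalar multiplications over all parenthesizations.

3824

Adjacent pairs: T₁T₂ = 20·20·7 = 2800; T₂T₃ = 20·7·4 = 560; T₃T₄ = 7·4·12 = 336; T₄T₅ = 4·12·13 = 624.
Length 3: T₁..T₃: k=1: 0+560+20·20·4=2160; k=2: 2800+0+20·7·4=3360 → min 2160 | T₂..T₄: k=2: 0+336+20·7·12=2016; k=3: 560+0+20·4·12=1520 → min 1520 | T₃..T₅: k=3: 0+624+7·4·13=988; k=4: 336+0+7·12·13=1428 → min 988.
Length 4: T₁..T₄: k=1: 0+1520+20·20·12=6320; k=2: 2800+336+20·7·12=4816; k=3: 2160+0+20·4·12=3120 → min 3120 | T₂..T₅: k=2: 0+988+20·7·13=2808; k=3: 560+624+20·4·13=2224; k=4: 1520+0+20·12·13=4640 → min 2224.
Length 5: T₁..T₅: k=1: 0+2224+20·20·13=7424; k=2: 2800+988+20·7·13=5608; k=3: 2160+624+20·4·13=3824; k=4: 3120+0+20·12·13=6240 → min 3824.
Optimal order: ((T₁·(T₂·T₃))·(T₄·T₅)) with cost 3824.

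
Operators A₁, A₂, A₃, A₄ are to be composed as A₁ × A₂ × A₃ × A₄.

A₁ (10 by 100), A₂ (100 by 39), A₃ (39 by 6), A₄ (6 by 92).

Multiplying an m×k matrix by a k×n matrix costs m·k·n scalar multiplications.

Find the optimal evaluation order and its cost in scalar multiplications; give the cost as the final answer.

Adjacent pairs: A₁A₂ = 10·100·39 = 39000; A₂A₃ = 100·39·6 = 23400; A₃A₄ = 39·6·92 = 21528.
Length 3: A₁..A₃: k=1: 0+23400+10·100·6=29400; k=2: 39000+0+10·39·6=41340 → min 29400 | A₂..A₄: k=2: 0+21528+100·39·92=380328; k=3: 23400+0+100·6·92=78600 → min 78600.
Length 4: A₁..A₄: k=1: 0+78600+10·100·92=170600; k=2: 39000+21528+10·39·92=96408; k=3: 29400+0+10·6·92=34920 → min 34920.
Optimal parenthesization: ((A₁ × (A₂ × A₃)) × A₄) with cost 34920.

34920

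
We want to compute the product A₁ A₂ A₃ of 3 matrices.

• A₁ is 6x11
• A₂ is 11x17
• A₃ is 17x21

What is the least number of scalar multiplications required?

Order (A₁ (A₂ A₃)): (A₂ A₃): 11×17 by 17×21 → 11×21, cost 11·17·21 = 3927; (A₁ (A₂ A₃)): 6×11 by 11×21 → 6×21, cost 6·11·21 = 1386; cumulative 5313. Total 5313.
Order ((A₁ A₂) A₃): (A₁ A₂): 6×11 by 11×17 → 6×17, cost 6·11·17 = 1122; ((A₁ A₂) A₃): 6×17 by 17×21 → 6×21, cost 6·17·21 = 2142; cumulative 3264. Total 3264.
Minimum: 3264.

3264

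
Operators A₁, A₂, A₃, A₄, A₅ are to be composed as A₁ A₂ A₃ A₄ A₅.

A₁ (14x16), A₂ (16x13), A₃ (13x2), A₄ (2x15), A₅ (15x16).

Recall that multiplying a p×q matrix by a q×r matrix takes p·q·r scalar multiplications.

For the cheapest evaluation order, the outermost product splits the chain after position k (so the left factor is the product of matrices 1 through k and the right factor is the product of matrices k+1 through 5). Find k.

3

Adjacent pairs: A₁A₂ = 14·16·13 = 2912; A₂A₃ = 16·13·2 = 416; A₃A₄ = 13·2·15 = 390; A₄A₅ = 2·15·16 = 480.
Length 3: A₁..A₃: k=1: 0+416+14·16·2=864; k=2: 2912+0+14·13·2=3276 → min 864 | A₂..A₄: k=2: 0+390+16·13·15=3510; k=3: 416+0+16·2·15=896 → min 896 | A₃..A₅: k=3: 0+480+13·2·16=896; k=4: 390+0+13·15·16=3510 → min 896.
Length 4: A₁..A₄: k=1: 0+896+14·16·15=4256; k=2: 2912+390+14·13·15=6032; k=3: 864+0+14·2·15=1284 → min 1284 | A₂..A₅: k=2: 0+896+16·13·16=4224; k=3: 416+480+16·2·16=1408; k=4: 896+0+16·15·16=4736 → min 1408.
Top-level splits: k=1: (A₁..A₁)·(A₂..A₅) → 0+1408+14·16·16 = 4992; k=2: (A₁..A₂)·(A₃..A₅) → 2912+896+14·13·16 = 6720; k=3: (A₁..A₃)·(A₄..A₅) → 864+480+14·2·16 = 1792; k=4: (A₁..A₄)·(A₅..A₅) → 1284+0+14·15·16 = 4644.
Best split is after A₃, i.e. k = 3.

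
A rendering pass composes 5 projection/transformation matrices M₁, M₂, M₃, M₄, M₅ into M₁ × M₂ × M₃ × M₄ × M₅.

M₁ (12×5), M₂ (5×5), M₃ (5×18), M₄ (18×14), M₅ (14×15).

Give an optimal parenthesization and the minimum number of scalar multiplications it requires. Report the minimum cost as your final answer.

Adjacent pairs: M₁M₂ = 12·5·5 = 300; M₂M₃ = 5·5·18 = 450; M₃M₄ = 5·18·14 = 1260; M₄M₅ = 18·14·15 = 3780.
Length 3: M₁..M₃: k=1: 0+450+12·5·18=1530; k=2: 300+0+12·5·18=1380 → min 1380 | M₂..M₄: k=2: 0+1260+5·5·14=1610; k=3: 450+0+5·18·14=1710 → min 1610 | M₃..M₅: k=3: 0+3780+5·18·15=5130; k=4: 1260+0+5·14·15=2310 → min 2310.
Length 4: M₁..M₄: k=1: 0+1610+12·5·14=2450; k=2: 300+1260+12·5·14=2400; k=3: 1380+0+12·18·14=4404 → min 2400 | M₂..M₅: k=2: 0+2310+5·5·15=2685; k=3: 450+3780+5·18·15=5580; k=4: 1610+0+5·14·15=2660 → min 2660.
Length 5: M₁..M₅: k=1: 0+2660+12·5·15=3560; k=2: 300+2310+12·5·15=3510; k=3: 1380+3780+12·18·15=8400; k=4: 2400+0+12·14·15=4920 → min 3510.
Optimal parenthesization: ((M₁ × M₂) × ((M₃ × M₄) × M₅)) with cost 3510.

3510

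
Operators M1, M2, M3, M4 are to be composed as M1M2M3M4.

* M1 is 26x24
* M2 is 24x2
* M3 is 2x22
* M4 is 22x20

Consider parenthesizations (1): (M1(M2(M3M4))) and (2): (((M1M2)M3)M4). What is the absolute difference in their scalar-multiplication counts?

488

Order (1) = (M1(M2(M3M4))): (M3M4): 2×22 by 22×20 → 2×20, cost 2·22·20 = 880; (M2(M3M4)): 24×2 by 2×20 → 24×20, cost 24·2·20 = 960; cumulative 1840; (M1(M2(M3M4))): 26×24 by 24×20 → 26×20, cost 26·24·20 = 12480; cumulative 14320. Total 14320.
Order (2) = (((M1M2)M3)M4): (M1M2): 26×24 by 24×2 → 26×2, cost 26·24·2 = 1248; ((M1M2)M3): 26×2 by 2×22 → 26×22, cost 26·2·22 = 1144; cumulative 2392; (((M1M2)M3)M4): 26×22 by 22×20 → 26×20, cost 26·22·20 = 11440; cumulative 13832. Total 13832.
Difference: |14320 − 13832| = 488.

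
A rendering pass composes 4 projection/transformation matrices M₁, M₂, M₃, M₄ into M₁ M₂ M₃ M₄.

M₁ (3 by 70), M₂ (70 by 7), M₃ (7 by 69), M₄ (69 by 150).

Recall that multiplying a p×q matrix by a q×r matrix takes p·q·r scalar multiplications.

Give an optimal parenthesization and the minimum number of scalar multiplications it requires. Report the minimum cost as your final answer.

Adjacent pairs: M₁M₂ = 3·70·7 = 1470; M₂M₃ = 70·7·69 = 33810; M₃M₄ = 7·69·150 = 72450.
Length 3: M₁..M₃: k=1: 0+33810+3·70·69=48300; k=2: 1470+0+3·7·69=2919 → min 2919 | M₂..M₄: k=2: 0+72450+70·7·150=145950; k=3: 33810+0+70·69·150=758310 → min 145950.
Length 4: M₁..M₄: k=1: 0+145950+3·70·150=177450; k=2: 1470+72450+3·7·150=77070; k=3: 2919+0+3·69·150=33969 → min 33969.
Optimal parenthesization: (((M₁ M₂) M₃) M₄) with cost 33969.

33969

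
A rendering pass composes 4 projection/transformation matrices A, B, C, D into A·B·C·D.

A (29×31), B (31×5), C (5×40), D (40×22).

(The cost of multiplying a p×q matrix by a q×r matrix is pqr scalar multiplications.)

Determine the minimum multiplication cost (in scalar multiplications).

12085

Adjacent pairs: AB = 29·31·5 = 4495; BC = 31·5·40 = 6200; CD = 5·40·22 = 4400.
Length 3: A..C: k=1: 0+6200+29·31·40=42160; k=2: 4495+0+29·5·40=10295 → min 10295 | B..D: k=2: 0+4400+31·5·22=7810; k=3: 6200+0+31·40·22=33480 → min 7810.
Length 4: A..D: k=1: 0+7810+29·31·22=27588; k=2: 4495+4400+29·5·22=12085; k=3: 10295+0+29·40·22=35815 → min 12085.
Optimal order: ((A·B)·(C·D)) with cost 12085.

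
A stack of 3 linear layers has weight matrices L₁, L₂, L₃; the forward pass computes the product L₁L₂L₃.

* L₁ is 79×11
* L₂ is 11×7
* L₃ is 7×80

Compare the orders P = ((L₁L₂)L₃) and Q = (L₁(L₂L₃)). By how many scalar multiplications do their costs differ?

Order P = ((L₁L₂)L₃): (L₁L₂): 79×11 by 11×7 → 79×7, cost 79·11·7 = 6083; ((L₁L₂)L₃): 79×7 by 7×80 → 79×80, cost 79·7·80 = 44240; cumulative 50323. Total 50323.
Order Q = (L₁(L₂L₃)): (L₂L₃): 11×7 by 7×80 → 11×80, cost 11·7·80 = 6160; (L₁(L₂L₃)): 79×11 by 11×80 → 79×80, cost 79·11·80 = 69520; cumulative 75680. Total 75680.
Difference: |50323 − 75680| = 25357.

25357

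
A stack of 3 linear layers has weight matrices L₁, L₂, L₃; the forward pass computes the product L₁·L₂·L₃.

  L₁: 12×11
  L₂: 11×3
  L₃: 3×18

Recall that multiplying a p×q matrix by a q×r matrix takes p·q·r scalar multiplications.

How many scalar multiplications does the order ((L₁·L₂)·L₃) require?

1044

(L₁·L₂): 12×11 by 11×3 → 12×3, cost 12·11·3 = 396
((L₁·L₂)·L₃): 12×3 by 3×18 → 12×18, cost 12·3·18 = 648; cumulative 1044
Total: 1044 scalar multiplications.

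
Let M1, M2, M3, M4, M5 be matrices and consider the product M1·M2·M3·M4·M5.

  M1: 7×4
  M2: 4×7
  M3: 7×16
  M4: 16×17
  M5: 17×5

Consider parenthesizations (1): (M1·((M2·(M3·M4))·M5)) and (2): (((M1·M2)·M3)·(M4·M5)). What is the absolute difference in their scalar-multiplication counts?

40

Order (1) = (M1·((M2·(M3·M4))·M5)): (M3·M4): 7×16 by 16×17 → 7×17, cost 7·16·17 = 1904; (M2·(M3·M4)): 4×7 by 7×17 → 4×17, cost 4·7·17 = 476; cumulative 2380; ((M2·(M3·M4))·M5): 4×17 by 17×5 → 4×5, cost 4·17·5 = 340; cumulative 2720; (M1·((M2·(M3·M4))·M5)): 7×4 by 4×5 → 7×5, cost 7·4·5 = 140; cumulative 2860. Total 2860.
Order (2) = (((M1·M2)·M3)·(M4·M5)): (M1·M2): 7×4 by 4×7 → 7×7, cost 7·4·7 = 196; ((M1·M2)·M3): 7×7 by 7×16 → 7×16, cost 7·7·16 = 784; cumulative 980; (M4·M5): 16×17 by 17×5 → 16×5, cost 16·17·5 = 1360; (((M1·M2)·M3)·(M4·M5)): 7×16 by 16×5 → 7×5, cost 7·16·5 = 560; cumulative 2900. Total 2900.
Difference: |2860 − 2900| = 40.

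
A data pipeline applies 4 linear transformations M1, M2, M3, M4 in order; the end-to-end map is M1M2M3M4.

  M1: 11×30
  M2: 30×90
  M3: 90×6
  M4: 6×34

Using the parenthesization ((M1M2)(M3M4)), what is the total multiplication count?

81720

(M1M2): 11×30 by 30×90 → 11×90, cost 11·30·90 = 29700
(M3M4): 90×6 by 6×34 → 90×34, cost 90·6·34 = 18360
((M1M2)(M3M4)): 11×90 by 90×34 → 11×34, cost 11·90·34 = 33660; cumulative 81720
Total: 81720 scalar multiplications.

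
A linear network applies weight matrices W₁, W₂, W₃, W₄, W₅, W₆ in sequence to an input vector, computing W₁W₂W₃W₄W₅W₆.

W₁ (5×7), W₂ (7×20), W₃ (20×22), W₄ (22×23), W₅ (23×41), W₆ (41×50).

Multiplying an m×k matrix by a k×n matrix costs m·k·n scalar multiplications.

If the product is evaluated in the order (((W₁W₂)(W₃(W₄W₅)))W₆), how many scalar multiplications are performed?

53836

(W₁W₂): 5×7 by 7×20 → 5×20, cost 5·7·20 = 700
(W₄W₅): 22×23 by 23×41 → 22×41, cost 22·23·41 = 20746
(W₃(W₄W₅)): 20×22 by 22×41 → 20×41, cost 20·22·41 = 18040; cumulative 38786
((W₁W₂)(W₃(W₄W₅))): 5×20 by 20×41 → 5×41, cost 5·20·41 = 4100; cumulative 43586
(((W₁W₂)(W₃(W₄W₅)))W₆): 5×41 by 41×50 → 5×50, cost 5·41·50 = 10250; cumulative 53836
Total: 53836 scalar multiplications.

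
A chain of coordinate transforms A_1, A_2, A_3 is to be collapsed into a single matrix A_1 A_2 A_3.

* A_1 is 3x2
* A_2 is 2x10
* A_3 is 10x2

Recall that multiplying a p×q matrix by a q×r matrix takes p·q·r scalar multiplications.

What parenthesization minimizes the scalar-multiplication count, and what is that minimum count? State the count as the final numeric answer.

(A_1 (A_2 A_3)): cost 52.
((A_1 A_2) A_3): cost 120.
Optimal: (A_1 (A_2 A_3)) with cost 52.

52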